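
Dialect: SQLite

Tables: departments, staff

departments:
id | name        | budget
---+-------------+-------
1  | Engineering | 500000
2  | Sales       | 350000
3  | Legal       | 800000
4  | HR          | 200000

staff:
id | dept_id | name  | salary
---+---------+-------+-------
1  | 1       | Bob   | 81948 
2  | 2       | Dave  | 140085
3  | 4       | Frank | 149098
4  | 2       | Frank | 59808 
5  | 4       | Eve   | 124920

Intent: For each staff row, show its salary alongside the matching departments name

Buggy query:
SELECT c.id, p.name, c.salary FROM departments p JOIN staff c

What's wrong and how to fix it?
Bug: JOIN with no ON clause produces a cartesian product; every staff row pairs with every departments row

Fix: Specify the join condition linking the foreign key to the parent id

Corrected query:
SELECT c.id, p.name, c.salary FROM departments p JOIN staff c ON c.dept_id = p.id

Result:
id | name        | salary
---+-------------+-------
1  | Engineering | 81948 
2  | Sales       | 140085
3  | HR          | 149098
4  | Sales       | 59808 
5  | HR          | 124920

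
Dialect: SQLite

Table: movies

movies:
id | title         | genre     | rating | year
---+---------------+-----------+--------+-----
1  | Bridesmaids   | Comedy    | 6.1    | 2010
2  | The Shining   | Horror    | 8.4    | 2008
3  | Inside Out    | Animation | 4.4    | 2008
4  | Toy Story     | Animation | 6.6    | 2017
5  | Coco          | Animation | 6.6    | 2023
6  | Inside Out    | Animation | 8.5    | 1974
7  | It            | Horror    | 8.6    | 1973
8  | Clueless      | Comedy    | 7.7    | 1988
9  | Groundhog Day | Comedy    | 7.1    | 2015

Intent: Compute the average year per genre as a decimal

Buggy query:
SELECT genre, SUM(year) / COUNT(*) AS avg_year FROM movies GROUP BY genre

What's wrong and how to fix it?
Bug: SUM(year) and COUNT(*) are both integers; the division truncates the fractional part

Fix: Multiply by 1.0 (or CAST to REAL) to force floating-point division

Corrected query:
SELECT genre, SUM(year) * 1.0 / COUNT(*) AS avg_year FROM movies GROUP BY genre

Result:
genre     | avg_year   
----------+------------
Animation | 2005.5     
Comedy    | 2004.333333
Horror    | 1990.5     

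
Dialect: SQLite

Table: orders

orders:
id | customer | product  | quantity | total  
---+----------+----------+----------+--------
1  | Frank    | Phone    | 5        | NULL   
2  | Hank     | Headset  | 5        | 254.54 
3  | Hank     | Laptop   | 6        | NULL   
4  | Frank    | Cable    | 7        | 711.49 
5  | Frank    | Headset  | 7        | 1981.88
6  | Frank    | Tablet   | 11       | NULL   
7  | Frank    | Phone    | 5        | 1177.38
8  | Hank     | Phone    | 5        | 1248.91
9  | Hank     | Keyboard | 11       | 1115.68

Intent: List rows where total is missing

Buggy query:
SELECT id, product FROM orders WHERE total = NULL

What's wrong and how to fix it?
Bug: '= NULL' is always unknown in SQL three-valued logic, so no rows match

Fix: Use IS NULL to test for NULL

Corrected query:
SELECT id, product FROM orders WHERE total IS NULL

Result:
id | product
---+--------
1  | Phone  
3  | Laptop 
6  | Tablet 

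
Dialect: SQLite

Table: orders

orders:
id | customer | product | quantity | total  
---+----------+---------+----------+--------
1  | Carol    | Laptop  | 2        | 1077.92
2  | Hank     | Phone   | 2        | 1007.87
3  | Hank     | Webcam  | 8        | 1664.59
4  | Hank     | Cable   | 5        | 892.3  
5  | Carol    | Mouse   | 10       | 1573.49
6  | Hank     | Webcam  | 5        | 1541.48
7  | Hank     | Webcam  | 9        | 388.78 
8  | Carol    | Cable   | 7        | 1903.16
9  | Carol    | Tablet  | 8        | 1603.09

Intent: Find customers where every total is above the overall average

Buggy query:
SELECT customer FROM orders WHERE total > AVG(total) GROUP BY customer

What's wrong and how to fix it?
Bug: WHERE evaluates per row before aggregation, so AVG() is unavailable

Fix: Use a subquery for AVG and a HAVING MIN(...) filter so the condition holds for every row in the group

Corrected query:
SELECT customer FROM orders GROUP BY customer HAVING MIN(total) > (SELECT AVG(total) FROM orders)

Result:
(no rows)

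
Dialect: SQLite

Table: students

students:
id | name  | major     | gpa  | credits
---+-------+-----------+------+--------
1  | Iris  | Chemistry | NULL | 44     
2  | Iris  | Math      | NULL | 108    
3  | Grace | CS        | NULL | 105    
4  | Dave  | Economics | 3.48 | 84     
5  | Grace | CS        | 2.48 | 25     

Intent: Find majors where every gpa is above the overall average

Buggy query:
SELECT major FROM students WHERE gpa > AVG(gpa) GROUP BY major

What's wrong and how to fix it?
Bug: WHERE evaluates per row before aggregation, so AVG() is unavailable

Fix: Compute the overall average in a scalar subquery and compare each group's MIN against it in HAVING

Corrected query:
SELECT major FROM students GROUP BY major HAVING MIN(gpa) > (SELECT AVG(gpa) FROM students)

Result:
major    
---------
Economics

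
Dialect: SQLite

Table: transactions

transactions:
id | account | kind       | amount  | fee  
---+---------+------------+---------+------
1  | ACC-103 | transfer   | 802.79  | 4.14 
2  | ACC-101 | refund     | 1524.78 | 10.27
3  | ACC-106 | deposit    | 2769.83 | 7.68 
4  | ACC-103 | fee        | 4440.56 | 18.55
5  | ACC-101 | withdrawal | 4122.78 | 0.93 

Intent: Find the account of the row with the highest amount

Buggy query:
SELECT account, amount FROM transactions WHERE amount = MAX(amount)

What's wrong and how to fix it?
Bug: WHERE is evaluated per row; an aggregate over the whole table isn't defined there

Fix: Use a subquery: WHERE amount = (SELECT MAX(amount) FROM transactions)

Corrected query:
SELECT account, amount FROM transactions WHERE amount = (SELECT MAX(amount) FROM transactions)

Result:
account | amount 
--------+--------
ACC-103 | 4440.56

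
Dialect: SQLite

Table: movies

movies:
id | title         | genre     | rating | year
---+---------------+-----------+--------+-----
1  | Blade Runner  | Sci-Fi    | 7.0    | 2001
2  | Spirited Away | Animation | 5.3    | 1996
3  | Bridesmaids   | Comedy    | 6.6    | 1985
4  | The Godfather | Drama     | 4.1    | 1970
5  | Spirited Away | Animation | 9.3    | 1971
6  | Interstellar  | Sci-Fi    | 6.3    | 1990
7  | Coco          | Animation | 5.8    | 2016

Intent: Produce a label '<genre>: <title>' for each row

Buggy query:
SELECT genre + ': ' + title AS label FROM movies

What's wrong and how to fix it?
Bug: '+' is numeric addition; on text columns SQLite converts them to 0 instead of concatenating

Fix: Use the || operator for string concatenation

Corrected query:
SELECT genre || ': ' || title AS label FROM movies

Result:
label                   
------------------------
Sci-Fi: Blade Runner    
Animation: Spirited Away
Comedy: Bridesmaids     
Drama: The Godfather    
Animation: Spirited Away
Sci-Fi: Interstellar    
Animation: Coco         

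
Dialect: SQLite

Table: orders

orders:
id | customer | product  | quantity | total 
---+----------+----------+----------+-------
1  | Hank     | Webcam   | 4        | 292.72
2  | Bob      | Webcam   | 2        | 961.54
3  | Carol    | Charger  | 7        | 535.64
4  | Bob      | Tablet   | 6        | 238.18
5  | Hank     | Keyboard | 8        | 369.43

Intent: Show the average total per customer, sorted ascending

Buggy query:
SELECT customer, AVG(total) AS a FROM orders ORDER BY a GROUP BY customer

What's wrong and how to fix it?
Bug: ORDER BY appears before GROUP BY; SQL clause order requires GROUP BY first

Fix: Move ORDER BY to the end, after GROUP BY

Corrected query:
SELECT customer, AVG(total) AS a FROM orders GROUP BY customer ORDER BY a

Result:
customer | a      
---------+--------
Hank     | 331.075
Carol    | 535.64 
Bob      | 599.86 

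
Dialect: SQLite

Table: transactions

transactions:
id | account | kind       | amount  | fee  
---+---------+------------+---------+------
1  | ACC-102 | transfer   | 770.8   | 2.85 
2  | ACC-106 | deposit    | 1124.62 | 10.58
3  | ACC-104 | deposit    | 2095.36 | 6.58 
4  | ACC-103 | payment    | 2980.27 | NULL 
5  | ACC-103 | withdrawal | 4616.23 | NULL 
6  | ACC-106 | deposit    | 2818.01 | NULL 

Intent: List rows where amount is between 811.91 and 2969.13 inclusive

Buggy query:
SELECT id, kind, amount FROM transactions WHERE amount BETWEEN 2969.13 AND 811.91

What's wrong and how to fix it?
Bug: BETWEEN expects the lower bound first; with 2969.13 AND 811.91 the range is empty

Fix: Write BETWEEN 811.91 AND 2969.13

Corrected query:
SELECT id, kind, amount FROM transactions WHERE amount BETWEEN 811.91 AND 2969.13

Result:
id | kind    | amount 
---+---------+--------
2  | deposit | 1124.62
3  | deposit | 2095.36
6  | deposit | 2818.01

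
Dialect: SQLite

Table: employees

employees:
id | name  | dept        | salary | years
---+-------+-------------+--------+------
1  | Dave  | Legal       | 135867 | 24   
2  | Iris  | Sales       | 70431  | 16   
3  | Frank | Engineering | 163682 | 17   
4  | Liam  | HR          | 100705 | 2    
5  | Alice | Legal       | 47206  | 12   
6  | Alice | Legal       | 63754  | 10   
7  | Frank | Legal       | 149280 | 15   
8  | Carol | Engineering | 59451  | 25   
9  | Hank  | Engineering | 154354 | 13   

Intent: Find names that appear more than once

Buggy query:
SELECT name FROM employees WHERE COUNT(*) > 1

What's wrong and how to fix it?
Bug: WHERE can't reference COUNT(*); aggregates are computed after WHERE

Fix: GROUP BY name, then filter groups with HAVING COUNT(*) > 1

Corrected query:
SELECT name FROM employees GROUP BY name HAVING COUNT(*) > 1

Result:
name 
-----
Alice
Frank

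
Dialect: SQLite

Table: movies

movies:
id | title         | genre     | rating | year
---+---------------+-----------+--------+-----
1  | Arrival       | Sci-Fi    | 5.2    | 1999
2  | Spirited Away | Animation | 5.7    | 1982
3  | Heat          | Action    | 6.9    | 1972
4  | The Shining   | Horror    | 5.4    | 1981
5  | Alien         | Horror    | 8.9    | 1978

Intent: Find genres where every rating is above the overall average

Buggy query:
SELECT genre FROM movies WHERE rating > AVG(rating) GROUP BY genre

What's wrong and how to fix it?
Bug: AVG() is an aggregate; it can't sit directly in WHERE

Fix: Use a subquery for AVG and a HAVING MIN(...) filter so the condition holds for every row in the group

Corrected query:
SELECT genre FROM movies GROUP BY genre HAVING MIN(rating) > (SELECT AVG(rating) FROM movies)

Result:
genre 
------
Action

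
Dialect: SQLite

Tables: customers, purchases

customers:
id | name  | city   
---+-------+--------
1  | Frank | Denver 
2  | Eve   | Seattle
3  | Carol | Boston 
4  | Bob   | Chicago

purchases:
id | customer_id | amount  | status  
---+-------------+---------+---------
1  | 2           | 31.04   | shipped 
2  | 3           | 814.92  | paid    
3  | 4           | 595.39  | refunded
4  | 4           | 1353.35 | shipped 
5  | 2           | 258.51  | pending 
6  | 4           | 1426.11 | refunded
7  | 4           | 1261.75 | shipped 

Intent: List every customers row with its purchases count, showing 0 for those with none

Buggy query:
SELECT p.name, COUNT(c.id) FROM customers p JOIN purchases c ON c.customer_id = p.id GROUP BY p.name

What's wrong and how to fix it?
Bug: An inner join excludes parents with zero children

Fix: Use LEFT JOIN so parents without children still appear (COUNT(c.id) gives 0)

Corrected query:
SELECT p.name, COUNT(c.id) FROM customers p LEFT JOIN purchases c ON c.customer_id = p.id GROUP BY p.name

Result:
name  | COUNT(c.id)
------+------------
Bob   | 4          
Carol | 1          
Eve   | 2          
Frank | 0          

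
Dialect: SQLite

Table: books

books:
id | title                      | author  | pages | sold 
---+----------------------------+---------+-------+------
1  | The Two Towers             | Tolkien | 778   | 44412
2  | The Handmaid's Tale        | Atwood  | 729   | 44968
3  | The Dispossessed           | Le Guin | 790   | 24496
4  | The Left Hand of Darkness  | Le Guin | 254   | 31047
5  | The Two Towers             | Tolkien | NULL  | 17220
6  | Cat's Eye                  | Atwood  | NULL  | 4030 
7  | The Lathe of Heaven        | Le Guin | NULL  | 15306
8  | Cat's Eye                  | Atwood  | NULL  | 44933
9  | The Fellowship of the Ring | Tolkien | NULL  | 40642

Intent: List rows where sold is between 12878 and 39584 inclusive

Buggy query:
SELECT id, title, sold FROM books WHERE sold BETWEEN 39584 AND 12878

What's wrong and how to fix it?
Bug: The bounds are reversed; BETWEEN a AND b requires a <= b to match anything

Fix: Swap the bounds so the smaller value comes first

Corrected query:
SELECT id, title, sold FROM books WHERE sold BETWEEN 12878 AND 39584

Result:
id | title                     | sold 
---+---------------------------+------
3  | The Dispossessed          | 24496
4  | The Left Hand of Darkness | 31047
5  | The Two Towers            | 17220
7  | The Lathe of Heaven       | 15306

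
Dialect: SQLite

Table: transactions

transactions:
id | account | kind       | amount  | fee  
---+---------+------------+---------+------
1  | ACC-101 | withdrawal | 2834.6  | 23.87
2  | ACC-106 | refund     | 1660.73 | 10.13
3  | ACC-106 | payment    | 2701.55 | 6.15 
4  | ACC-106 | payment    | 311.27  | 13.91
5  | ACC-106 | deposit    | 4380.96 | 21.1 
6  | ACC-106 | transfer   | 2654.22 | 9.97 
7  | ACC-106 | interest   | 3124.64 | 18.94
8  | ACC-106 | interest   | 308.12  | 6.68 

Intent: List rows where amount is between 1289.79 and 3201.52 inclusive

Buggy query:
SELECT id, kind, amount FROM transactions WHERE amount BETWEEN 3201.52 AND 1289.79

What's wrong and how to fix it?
Bug: BETWEEN expects the lower bound first; with 3201.52 AND 1289.79 the range is empty

Fix: Write BETWEEN 1289.79 AND 3201.52

Corrected query:
SELECT id, kind, amount FROM transactions WHERE amount BETWEEN 1289.79 AND 3201.52

Result:
id | kind       | amount 
---+------------+--------
1  | withdrawal | 2834.6 
2  | refund     | 1660.73
3  | payment    | 2701.55
6  | transfer   | 2654.22
7  | interest   | 3124.64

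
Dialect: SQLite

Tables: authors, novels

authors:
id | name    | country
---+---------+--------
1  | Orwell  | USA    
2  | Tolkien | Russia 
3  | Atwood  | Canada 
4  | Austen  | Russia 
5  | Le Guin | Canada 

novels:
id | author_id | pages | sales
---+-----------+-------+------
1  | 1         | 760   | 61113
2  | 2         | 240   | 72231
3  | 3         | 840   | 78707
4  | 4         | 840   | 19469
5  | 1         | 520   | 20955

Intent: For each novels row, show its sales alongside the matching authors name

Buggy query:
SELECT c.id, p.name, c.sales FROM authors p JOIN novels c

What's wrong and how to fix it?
Bug: Missing join condition: each novels row is matched to all authors rows instead of just its own

Fix: Specify the join condition linking the foreign key to the parent id

Corrected query:
SELECT c.id, p.name, c.sales FROM authors p JOIN novels c ON c.author_id = p.id

Result:
id | name    | sales
---+---------+------
1  | Orwell  | 61113
2  | Tolkien | 72231
3  | Atwood  | 78707
4  | Austen  | 19469
5  | Orwell  | 20955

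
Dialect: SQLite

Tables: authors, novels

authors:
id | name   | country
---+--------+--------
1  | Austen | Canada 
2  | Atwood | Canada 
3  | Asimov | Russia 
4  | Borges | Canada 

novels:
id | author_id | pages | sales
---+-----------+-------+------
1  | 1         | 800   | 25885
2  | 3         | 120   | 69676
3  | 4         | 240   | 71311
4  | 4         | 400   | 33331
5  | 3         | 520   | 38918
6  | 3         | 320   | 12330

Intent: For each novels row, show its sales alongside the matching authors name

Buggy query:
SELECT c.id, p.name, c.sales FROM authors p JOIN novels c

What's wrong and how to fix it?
Bug: JOIN with no ON clause produces a cartesian product; every novels row pairs with every authors row

Fix: Add ON c.author_id = p.id to the JOIN

Corrected query:
SELECT c.id, p.name, c.sales FROM authors p JOIN novels c ON c.author_id = p.id

Result:
id | name   | sales
---+--------+------
1  | Austen | 25885
2  | Asimov | 69676
3  | Borges | 71311
4  | Borges | 33331
5  | Asimov | 38918
6  | Asimov | 12330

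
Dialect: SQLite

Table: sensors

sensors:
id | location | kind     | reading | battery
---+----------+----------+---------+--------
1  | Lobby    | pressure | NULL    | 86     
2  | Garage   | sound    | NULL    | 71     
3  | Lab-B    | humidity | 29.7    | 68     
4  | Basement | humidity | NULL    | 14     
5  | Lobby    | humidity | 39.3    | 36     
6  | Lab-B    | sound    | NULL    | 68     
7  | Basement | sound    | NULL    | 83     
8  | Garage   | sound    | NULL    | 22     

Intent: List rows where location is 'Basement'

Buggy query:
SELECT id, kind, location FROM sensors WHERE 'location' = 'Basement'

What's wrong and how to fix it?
Bug: Single quotes denote string literals in SQL; the column name is being compared as a constant string

Fix: Reference the column as location without single quotes

Corrected query:
SELECT id, kind, location FROM sensors WHERE location = 'Basement'

Result:
id | kind     | location
---+----------+---------
4  | humidity | Basement
7  | sound    | Basement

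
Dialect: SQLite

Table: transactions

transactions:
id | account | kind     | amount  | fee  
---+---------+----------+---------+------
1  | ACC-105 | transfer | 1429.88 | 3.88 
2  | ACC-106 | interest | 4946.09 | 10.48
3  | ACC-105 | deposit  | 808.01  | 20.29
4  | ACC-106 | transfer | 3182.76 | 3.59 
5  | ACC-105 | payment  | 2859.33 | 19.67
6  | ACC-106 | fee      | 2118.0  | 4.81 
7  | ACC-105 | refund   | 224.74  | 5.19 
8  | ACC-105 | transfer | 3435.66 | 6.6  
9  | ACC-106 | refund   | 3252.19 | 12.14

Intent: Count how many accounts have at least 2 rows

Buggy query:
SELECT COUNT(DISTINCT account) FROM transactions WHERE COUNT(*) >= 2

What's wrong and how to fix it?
Bug: COUNT(*) cannot appear in WHERE; the per-group count doesn't exist yet

Fix: Group first with HAVING COUNT(*) >= 2, then COUNT the resulting groups

Corrected query:
SELECT COUNT(*) FROM (SELECT account FROM transactions GROUP BY account HAVING COUNT(*) >= 2)

Result:
COUNT(*)
--------
2       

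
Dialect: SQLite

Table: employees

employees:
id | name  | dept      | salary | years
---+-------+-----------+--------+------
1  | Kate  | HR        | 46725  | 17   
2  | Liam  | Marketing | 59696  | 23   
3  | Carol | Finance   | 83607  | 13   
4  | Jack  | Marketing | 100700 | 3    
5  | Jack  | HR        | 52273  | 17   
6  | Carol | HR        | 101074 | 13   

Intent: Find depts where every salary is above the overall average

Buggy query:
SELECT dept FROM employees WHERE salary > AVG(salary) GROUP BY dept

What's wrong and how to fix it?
Bug: WHERE evaluates per row before aggregation, so AVG() is unavailable

Fix: Compute the overall average in a scalar subquery and compare each group's MIN against it in HAVING

Corrected query:
SELECT dept FROM employees GROUP BY dept HAVING MIN(salary) > (SELECT AVG(salary) FROM employees)

Result:
dept   
-------
Finance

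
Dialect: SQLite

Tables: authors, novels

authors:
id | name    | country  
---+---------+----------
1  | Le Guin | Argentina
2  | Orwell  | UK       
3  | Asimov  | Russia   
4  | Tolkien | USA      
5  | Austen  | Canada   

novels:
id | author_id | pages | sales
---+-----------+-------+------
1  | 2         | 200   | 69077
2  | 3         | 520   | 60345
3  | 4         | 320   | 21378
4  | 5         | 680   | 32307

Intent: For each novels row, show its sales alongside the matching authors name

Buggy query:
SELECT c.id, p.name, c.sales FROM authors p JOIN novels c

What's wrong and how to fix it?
Bug: Missing join condition: each novels row is matched to all authors rows instead of just its own

Fix: Specify the join condition linking the foreign key to the parent id

Corrected query:
SELECT c.id, p.name, c.sales FROM authors p JOIN novels c ON c.author_id = p.id

Result:
id | name    | sales
---+---------+------
1  | Orwell  | 69077
2  | Asimov  | 60345
3  | Tolkien | 21378
4  | Austen  | 32307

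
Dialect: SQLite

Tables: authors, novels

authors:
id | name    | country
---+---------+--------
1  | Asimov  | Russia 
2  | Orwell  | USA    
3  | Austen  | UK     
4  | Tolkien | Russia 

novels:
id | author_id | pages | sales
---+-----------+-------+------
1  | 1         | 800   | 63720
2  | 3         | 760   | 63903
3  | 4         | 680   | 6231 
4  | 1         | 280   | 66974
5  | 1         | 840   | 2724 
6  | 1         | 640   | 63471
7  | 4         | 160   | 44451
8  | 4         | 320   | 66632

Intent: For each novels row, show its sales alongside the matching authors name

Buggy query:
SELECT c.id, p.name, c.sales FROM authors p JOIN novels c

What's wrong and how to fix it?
Bug: JOIN with no ON clause produces a cartesian product; every novels row pairs with every authors row

Fix: Specify the join condition linking the foreign key to the parent id

Corrected query:
SELECT c.id, p.name, c.sales FROM authors p JOIN novels c ON c.author_id = p.id

Result:
id | name    | sales
---+---------+------
1  | Asimov  | 63720
2  | Austen  | 63903
3  | Tolkien | 6231 
4  | Asimov  | 66974
5  | Asimov  | 2724 
6  | Asimov  | 63471
7  | Tolkien | 44451
8  | Tolkien | 66632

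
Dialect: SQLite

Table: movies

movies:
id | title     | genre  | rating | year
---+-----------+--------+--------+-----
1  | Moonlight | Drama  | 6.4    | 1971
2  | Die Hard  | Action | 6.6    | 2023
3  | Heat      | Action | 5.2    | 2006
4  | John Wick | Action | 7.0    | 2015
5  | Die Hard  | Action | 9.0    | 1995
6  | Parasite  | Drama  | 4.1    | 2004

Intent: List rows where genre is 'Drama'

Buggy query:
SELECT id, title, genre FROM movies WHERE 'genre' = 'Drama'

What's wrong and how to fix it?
Bug: 'genre' in single quotes is a string literal, not the column; the comparison is literal-vs-literal and never true

Fix: Reference the column as genre without single quotes

Corrected query:
SELECT id, title, genre FROM movies WHERE genre = 'Drama'

Result:
id | title     | genre
---+-----------+------
1  | Moonlight | Drama
6  | Parasite  | Drama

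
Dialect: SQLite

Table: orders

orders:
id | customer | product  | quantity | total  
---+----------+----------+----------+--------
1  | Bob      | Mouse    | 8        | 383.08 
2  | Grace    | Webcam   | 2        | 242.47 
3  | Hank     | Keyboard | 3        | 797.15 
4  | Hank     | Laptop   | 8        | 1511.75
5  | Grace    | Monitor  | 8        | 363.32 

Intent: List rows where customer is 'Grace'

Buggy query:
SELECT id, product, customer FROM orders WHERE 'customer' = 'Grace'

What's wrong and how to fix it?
Bug: 'customer' in single quotes is a string literal, not the column; the comparison is literal-vs-literal and never true

Fix: Reference the column as customer without single quotes

Corrected query:
SELECT id, product, customer FROM orders WHERE customer = 'Grace'

Result:
id | product | customer
---+---------+---------
2  | Webcam  | Grace   
5  | Monitor | Grace   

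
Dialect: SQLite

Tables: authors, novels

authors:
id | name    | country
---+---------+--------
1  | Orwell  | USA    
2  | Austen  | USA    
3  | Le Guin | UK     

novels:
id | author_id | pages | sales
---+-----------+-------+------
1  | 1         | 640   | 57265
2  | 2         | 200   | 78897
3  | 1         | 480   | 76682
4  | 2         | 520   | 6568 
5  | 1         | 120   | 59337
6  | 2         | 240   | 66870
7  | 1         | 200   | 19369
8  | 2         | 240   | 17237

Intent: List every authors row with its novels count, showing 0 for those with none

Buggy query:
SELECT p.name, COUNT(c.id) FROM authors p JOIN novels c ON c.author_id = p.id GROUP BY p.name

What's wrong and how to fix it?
Bug: INNER JOIN drops authors rows that have no matching novels rows

Fix: Switch to LEFT JOIN to retain unmatched parent rows

Corrected query:
SELECT p.name, COUNT(c.id) FROM authors p LEFT JOIN novels c ON c.author_id = p.id GROUP BY p.name

Result:
name    | COUNT(c.id)
--------+------------
Austen  | 4          
Le Guin | 0          
Orwell  | 4          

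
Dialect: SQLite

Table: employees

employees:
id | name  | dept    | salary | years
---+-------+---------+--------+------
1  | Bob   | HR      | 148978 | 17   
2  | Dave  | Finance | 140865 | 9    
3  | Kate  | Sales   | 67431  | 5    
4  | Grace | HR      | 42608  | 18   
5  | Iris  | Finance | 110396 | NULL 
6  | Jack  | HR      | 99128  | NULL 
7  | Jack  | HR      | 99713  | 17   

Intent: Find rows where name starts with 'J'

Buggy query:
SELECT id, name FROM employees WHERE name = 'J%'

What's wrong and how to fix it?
Bug: '=' compares the literal string including the % character; pattern matching needs LIKE

Fix: Replace '=' with LIKE so 'J%' is treated as a pattern

Corrected query:
SELECT id, name FROM employees WHERE name LIKE 'J%'

Result:
id | name
---+-----
6  | Jack
7  | Jack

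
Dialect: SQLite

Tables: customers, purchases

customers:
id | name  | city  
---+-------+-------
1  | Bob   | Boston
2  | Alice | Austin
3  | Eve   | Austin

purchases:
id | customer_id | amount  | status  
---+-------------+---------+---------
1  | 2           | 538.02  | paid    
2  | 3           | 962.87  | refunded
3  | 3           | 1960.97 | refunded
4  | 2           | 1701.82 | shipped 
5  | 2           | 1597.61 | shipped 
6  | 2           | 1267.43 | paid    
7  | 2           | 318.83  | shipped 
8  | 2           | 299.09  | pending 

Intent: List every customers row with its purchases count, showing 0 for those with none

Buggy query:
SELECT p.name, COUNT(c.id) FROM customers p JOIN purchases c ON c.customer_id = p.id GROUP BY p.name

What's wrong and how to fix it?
Bug: An inner join excludes parents with zero children

Fix: Switch to LEFT JOIN to retain unmatched parent rows

Corrected query:
SELECT p.name, COUNT(c.id) FROM customers p LEFT JOIN purchases c ON c.customer_id = p.id GROUP BY p.name

Result:
name  | COUNT(c.id)
------+------------
Alice | 6          
Bob   | 0          
Eve   | 2          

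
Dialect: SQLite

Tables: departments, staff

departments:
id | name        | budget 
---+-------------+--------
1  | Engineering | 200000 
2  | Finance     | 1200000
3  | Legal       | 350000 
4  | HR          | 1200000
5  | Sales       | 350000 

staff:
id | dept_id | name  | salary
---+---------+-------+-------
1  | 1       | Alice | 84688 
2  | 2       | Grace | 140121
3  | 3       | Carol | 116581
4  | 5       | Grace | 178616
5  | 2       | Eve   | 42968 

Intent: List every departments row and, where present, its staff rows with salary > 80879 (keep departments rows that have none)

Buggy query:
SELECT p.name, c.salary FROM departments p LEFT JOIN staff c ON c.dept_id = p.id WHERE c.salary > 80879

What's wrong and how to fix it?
Bug: Filtering c.salary in WHERE discards the NULL rows produced by LEFT JOIN, turning it into an inner join

Fix: Put 'c.salary > 80879' in the JOIN's ON clause instead of WHERE

Corrected query:
SELECT p.name, c.salary FROM departments p LEFT JOIN staff c ON c.dept_id = p.id AND c.salary > 80879

Result:
name        | salary
------------+-------
Engineering | 84688 
Finance     | 140121
Legal       | 116581
HR          | NULL  
Sales       | 178616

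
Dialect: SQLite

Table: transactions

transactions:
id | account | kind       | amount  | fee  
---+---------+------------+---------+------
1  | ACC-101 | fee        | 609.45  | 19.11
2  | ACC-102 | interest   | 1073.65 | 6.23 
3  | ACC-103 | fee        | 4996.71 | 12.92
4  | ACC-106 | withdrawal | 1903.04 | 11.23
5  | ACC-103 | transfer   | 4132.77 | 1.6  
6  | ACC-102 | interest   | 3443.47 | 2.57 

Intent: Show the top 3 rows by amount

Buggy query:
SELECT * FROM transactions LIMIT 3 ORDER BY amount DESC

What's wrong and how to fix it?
Bug: ORDER BY cannot follow LIMIT; LIMIT is the final clause

Fix: Sort with ORDER BY, then apply LIMIT

Corrected query:
SELECT * FROM transactions ORDER BY amount DESC LIMIT 3

Result:
id | account | kind     | amount  | fee  
---+---------+----------+---------+------
3  | ACC-103 | fee      | 4996.71 | 12.92
5  | ACC-103 | transfer | 4132.77 | 1.6  
6  | ACC-102 | interest | 3443.47 | 2.57 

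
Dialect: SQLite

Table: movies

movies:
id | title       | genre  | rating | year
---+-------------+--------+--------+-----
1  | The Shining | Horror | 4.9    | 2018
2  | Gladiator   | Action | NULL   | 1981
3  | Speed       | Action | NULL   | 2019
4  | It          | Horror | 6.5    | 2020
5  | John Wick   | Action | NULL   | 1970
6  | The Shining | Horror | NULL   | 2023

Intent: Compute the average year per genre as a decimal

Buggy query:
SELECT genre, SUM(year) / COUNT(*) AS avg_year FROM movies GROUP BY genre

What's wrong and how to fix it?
Bug: Both operands are integers, so '/' performs integer division and truncates

Fix: Multiply by 1.0 (or CAST to REAL) to force floating-point division

Corrected query:
SELECT genre, SUM(year) * 1.0 / COUNT(*) AS avg_year FROM movies GROUP BY genre

Result:
genre  | avg_year   
-------+------------
Action | 1990       
Horror | 2020.333333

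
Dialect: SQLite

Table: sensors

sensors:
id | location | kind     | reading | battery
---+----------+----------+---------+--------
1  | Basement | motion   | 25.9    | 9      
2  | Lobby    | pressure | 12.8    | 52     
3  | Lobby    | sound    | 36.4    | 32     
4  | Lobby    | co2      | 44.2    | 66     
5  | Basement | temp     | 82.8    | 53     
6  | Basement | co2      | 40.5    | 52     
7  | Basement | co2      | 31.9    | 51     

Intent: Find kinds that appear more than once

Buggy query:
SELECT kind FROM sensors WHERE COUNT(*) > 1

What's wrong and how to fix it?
Bug: WHERE can't reference COUNT(*); aggregates are computed after WHERE

Fix: Group first, then use HAVING for the count condition

Corrected query:
SELECT kind FROM sensors GROUP BY kind HAVING COUNT(*) > 1

Result:
kind
----
co2 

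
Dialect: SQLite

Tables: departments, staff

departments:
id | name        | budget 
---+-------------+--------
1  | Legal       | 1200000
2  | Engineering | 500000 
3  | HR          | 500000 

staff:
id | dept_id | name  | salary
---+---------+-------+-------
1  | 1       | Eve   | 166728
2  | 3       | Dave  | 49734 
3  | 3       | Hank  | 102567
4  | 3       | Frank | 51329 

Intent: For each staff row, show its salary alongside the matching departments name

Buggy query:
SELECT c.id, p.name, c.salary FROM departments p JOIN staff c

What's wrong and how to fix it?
Bug: Missing join condition: each staff row is matched to all departments rows instead of just its own

Fix: Specify the join condition linking the foreign key to the parent id

Corrected query:
SELECT c.id, p.name, c.salary FROM departments p JOIN staff c ON c.dept_id = p.id

Result:
id | name  | salary
---+-------+-------
1  | Legal | 166728
2  | HR    | 49734 
3  | HR    | 102567
4  | HR    | 51329 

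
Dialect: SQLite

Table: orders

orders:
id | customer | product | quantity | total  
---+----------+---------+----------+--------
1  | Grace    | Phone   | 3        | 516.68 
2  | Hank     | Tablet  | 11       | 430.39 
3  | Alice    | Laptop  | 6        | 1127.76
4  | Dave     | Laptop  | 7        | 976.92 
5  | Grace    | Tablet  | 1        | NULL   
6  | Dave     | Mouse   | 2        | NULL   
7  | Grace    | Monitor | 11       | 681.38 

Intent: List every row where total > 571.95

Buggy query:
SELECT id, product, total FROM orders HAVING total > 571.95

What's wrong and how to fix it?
Bug: This is a non-aggregate query (no GROUP BY, no aggregates), so in SQLite the HAVING clause is invalid here; a row-level condition belongs in WHERE

Fix: Replace HAVING with WHERE since the condition applies to individual rows

Corrected query:
SELECT id, product, total FROM orders WHERE total > 571.95

Result:
id | product | total  
---+---------+--------
3  | Laptop  | 1127.76
4  | Laptop  | 976.92 
7  | Monitor | 681.38 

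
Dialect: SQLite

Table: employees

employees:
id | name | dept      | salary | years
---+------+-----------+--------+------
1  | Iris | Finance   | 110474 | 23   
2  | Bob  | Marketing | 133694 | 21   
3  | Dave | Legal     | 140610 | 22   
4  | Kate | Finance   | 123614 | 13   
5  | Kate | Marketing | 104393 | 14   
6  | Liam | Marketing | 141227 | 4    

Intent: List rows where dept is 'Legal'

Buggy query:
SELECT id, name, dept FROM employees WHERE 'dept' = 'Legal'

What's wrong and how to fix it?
Bug: Single quotes denote string literals in SQL; the column name is being compared as a constant string

Fix: Remove the quotes around the column name (or use double quotes for an identifier)

Corrected query:
SELECT id, name, dept FROM employees WHERE dept = 'Legal'

Result:
id | name | dept 
---+------+------
3  | Dave | Legal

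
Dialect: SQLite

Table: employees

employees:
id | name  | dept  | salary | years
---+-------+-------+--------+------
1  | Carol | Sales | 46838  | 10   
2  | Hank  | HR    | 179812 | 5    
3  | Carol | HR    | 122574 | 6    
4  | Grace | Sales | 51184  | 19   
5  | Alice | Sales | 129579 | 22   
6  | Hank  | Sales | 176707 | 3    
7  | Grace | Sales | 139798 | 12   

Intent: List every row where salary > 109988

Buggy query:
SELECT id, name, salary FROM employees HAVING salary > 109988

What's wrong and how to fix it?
Bug: HAVING filters the output of aggregation, but this query has no GROUP BY and no aggregate functions, so SQLite rejects it (HAVING clause on a non-aggregate query); the condition here is per row

Fix: Replace HAVING with WHERE since the condition applies to individual rows

Corrected query:
SELECT id, name, salary FROM employees WHERE salary > 109988

Result:
id | name  | salary
---+-------+-------
2  | Hank  | 179812
3  | Carol | 122574
5  | Alice | 129579
6  | Hank  | 176707
7  | Grace | 139798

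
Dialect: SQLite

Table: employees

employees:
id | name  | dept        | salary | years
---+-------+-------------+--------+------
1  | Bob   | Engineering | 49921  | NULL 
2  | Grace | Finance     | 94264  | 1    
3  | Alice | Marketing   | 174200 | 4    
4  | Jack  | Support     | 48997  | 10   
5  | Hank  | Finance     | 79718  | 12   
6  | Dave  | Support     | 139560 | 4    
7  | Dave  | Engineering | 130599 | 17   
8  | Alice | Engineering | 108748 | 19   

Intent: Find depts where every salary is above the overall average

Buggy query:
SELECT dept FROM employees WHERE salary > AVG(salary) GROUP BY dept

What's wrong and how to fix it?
Bug: WHERE evaluates per row before aggregation, so AVG() is unavailable

Fix: Use a subquery for AVG and a HAVING MIN(...) filter so the condition holds for every row in the group

Corrected query:
SELECT dept FROM employees GROUP BY dept HAVING MIN(salary) > (SELECT AVG(salary) FROM employees)

Result:
dept     
---------
Marketing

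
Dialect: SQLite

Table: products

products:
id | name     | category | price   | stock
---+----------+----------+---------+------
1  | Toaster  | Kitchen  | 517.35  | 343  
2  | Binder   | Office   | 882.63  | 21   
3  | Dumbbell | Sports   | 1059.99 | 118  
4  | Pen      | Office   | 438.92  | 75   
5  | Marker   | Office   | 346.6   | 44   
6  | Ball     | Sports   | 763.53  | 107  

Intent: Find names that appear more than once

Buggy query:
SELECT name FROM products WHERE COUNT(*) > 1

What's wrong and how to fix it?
Bug: COUNT(*) is an aggregate and cannot be used in WHERE

Fix: Group first, then use HAVING for the count condition

Corrected query:
SELECT name FROM products GROUP BY name HAVING COUNT(*) > 1

Result:
(no rows)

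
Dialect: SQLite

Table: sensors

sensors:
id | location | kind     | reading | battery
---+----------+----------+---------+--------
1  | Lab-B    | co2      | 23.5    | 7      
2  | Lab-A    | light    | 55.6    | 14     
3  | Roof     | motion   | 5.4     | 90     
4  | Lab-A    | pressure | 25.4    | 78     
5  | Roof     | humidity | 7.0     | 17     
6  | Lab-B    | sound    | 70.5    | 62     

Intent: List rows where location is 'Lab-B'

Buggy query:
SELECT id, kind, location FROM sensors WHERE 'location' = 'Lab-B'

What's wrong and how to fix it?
Bug: Single quotes denote string literals in SQL; the column name is being compared as a constant string

Fix: Remove the quotes around the column name (or use double quotes for an identifier)

Corrected query:
SELECT id, kind, location FROM sensors WHERE location = 'Lab-B'

Result:
id | kind  | location
---+-------+---------
1  | co2   | Lab-B   
6  | sound | Lab-B   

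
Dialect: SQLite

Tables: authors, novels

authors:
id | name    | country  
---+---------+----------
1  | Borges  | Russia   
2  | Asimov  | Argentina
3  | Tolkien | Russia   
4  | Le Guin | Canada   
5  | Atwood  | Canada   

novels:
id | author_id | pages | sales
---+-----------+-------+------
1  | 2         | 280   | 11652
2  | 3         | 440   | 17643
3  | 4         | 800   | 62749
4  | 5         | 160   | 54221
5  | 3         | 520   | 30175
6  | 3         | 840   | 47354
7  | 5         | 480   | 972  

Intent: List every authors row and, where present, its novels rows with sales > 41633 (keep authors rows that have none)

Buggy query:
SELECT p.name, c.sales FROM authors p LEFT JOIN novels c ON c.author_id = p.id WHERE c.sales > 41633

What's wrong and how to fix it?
Bug: A WHERE condition on the right-hand table after LEFT JOIN drops unmatched parents

Fix: Move the right-table condition into the ON clause so unmatched parents are kept

Corrected query:
SELECT p.name, c.sales FROM authors p LEFT JOIN novels c ON c.author_id = p.id AND c.sales > 41633

Result:
name    | sales
--------+------
Borges  | NULL 
Asimov  | NULL 
Tolkien | 47354
Le Guin | 62749
Atwood  | 54221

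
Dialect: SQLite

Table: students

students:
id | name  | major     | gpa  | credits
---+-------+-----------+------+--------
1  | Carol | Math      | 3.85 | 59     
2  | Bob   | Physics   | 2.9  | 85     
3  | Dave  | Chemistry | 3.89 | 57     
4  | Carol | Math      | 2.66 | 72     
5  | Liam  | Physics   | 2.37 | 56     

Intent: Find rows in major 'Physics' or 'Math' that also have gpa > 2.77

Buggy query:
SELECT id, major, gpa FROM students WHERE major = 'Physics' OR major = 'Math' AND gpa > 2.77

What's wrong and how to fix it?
Bug: Without parentheses, AND is evaluated before OR, so the gpa filter only applies to the 'Math' branch

Fix: Add parentheses around the OR so the AND applies to both alternatives

Corrected query:
SELECT id, major, gpa FROM students WHERE (major = 'Physics' OR major = 'Math') AND gpa > 2.77

Result:
id | major   | gpa 
---+---------+-----
1  | Math    | 3.85
2  | Physics | 2.9 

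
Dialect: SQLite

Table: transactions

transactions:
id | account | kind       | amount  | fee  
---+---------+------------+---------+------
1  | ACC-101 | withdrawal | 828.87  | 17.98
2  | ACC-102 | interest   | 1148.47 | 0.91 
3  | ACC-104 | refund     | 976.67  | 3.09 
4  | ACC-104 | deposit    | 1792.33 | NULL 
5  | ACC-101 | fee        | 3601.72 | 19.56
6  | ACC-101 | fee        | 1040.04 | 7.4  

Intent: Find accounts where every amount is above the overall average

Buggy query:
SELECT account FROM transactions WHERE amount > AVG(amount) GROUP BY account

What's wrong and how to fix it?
Bug: AVG() is an aggregate; it can't sit directly in WHERE

Fix: Use a subquery for AVG and a HAVING MIN(...) filter so the condition holds for every row in the group

Corrected query:
SELECT account FROM transactions GROUP BY account HAVING MIN(amount) > (SELECT AVG(amount) FROM transactions)

Result:
(no rows)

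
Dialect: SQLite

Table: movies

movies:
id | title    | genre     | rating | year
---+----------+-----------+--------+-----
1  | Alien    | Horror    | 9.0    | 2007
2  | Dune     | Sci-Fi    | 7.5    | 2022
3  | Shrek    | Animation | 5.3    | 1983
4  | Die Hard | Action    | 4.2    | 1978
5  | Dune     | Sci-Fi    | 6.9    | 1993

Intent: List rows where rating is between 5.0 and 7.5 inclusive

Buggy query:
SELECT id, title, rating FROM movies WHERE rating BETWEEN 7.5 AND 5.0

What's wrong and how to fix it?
Bug: The bounds are reversed; BETWEEN a AND b requires a <= b to match anything

Fix: Write BETWEEN 5.0 AND 7.5

Corrected query:
SELECT id, title, rating FROM movies WHERE rating BETWEEN 5.0 AND 7.5

Result:
id | title | rating
---+-------+-------
2  | Dune  | 7.5   
3  | Shrek | 5.3   
5  | Dune  | 6.9   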